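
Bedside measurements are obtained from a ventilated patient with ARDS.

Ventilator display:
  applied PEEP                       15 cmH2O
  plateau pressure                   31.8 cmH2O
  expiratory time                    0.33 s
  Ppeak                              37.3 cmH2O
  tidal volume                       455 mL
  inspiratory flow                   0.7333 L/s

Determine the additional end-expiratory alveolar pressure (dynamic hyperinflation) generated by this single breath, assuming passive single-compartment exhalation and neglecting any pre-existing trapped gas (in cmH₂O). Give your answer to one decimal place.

R = (PIP − Pplat)/V̇ = (37.3 − 31.8) / 0.7333 = 5.5/0.7333 = 7.5 cmH2O·s/L.
C = Vt/(Pplat − PEEP) = 455.0 / (31.8 − 15) = 455.0/16.8 = 27.083 mL/cmH2O.
τ = R × C = 7.5 × 0.02708 L/cmH2O = 0.2031 s.
Fraction remaining = e^(−Te/τ) = e^(−0.33/0.2031) = 0.1969; trapped volume = 455.0 × 0.1969 = 89.59 mL.
Additional alveolar pressure from trapping ≈ V_trapped / C = 89.59 / 27.083 = 3.308 cmH2O.

3.3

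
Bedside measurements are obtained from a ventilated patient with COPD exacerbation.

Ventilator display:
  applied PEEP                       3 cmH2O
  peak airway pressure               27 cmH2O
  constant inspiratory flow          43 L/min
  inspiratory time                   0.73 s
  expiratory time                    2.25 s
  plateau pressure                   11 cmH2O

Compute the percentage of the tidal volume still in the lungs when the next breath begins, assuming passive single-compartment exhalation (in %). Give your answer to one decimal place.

21.4

Flow: 43 L/min ÷ 60 = 0.7167 L/s.
Vt = flow × Ti = 0.7167 L/s × 0.73 s × 1000 mL/L = 523.19 mL.
R = (PIP − Pplat)/V̇ = (27 − 11) / 0.7167 = 16.0/0.7167 = 22.325 cmH2O·s/L.
C = Vt/(Pplat − PEEP) = 523.19 / (11 − 3) = 523.19/8.0 = 65.399 mL/cmH2O.
τ = R × C = 22.325 × 0.0654 L/cmH2O = 1.46 s.
Fraction remaining at end-expiration = e^(−Te/τ) = e^(−2.25/1.46) = 0.2141 → 21.41%.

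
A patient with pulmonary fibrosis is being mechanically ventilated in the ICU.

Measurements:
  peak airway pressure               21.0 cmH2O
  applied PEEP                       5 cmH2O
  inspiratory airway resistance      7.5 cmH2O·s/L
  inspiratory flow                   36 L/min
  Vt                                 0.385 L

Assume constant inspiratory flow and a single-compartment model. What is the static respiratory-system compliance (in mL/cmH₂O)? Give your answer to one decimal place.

33.5

Flow: 36 L/min ÷ 60 = 0.6 L/s.
Equation of motion (constant flow): PIP = Vt/C + R·V̇ + PEEP.
Vt/C = PIP − R·V̇ − PEEP = 21.0 − 7.5×0.6 − 5 = 21.0 − 4.5 − 5 = 11.5 cmH2O.
C = Vt / 11.5 = 385 / 11.5 = 33.478 mL/cmH2O.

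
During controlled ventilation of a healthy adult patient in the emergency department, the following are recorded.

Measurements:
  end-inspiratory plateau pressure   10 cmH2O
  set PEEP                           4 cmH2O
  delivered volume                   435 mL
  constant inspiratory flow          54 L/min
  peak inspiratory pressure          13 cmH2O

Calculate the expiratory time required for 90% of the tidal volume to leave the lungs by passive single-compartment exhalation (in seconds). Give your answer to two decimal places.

Flow: 54 L/min ÷ 60 = 0.9 L/s.
R = (PIP − Pplat)/V̇ = (13 − 10) / 0.9 = 3.0/0.9 = 3.333 cmH2O·s/L.
C = Vt/(Pplat − PEEP) = 435.0 / (10 − 4) = 435.0/6.0 = 72.5 mL/cmH2O.
τ = R × C = 3.333 × 0.0725 L/cmH2O = 0.2416 s.
t = −τ·ln(1 − 0.90) = −0.2416·ln(0.1) = 0.5563 s.

0.56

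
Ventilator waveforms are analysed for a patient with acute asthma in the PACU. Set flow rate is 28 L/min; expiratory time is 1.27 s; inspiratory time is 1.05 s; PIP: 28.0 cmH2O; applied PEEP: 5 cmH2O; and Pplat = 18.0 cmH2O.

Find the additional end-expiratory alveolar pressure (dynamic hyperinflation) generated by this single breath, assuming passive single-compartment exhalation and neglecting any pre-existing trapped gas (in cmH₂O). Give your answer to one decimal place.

Flow: 28 L/min ÷ 60 = 0.4667 L/s.
Vt = flow × Ti = 0.4667 L/s × 1.05 s × 1000 mL/L = 490.04 mL.
R = (PIP − Pplat)/V̇ = (28.0 − 18.0) / 0.4667 = 10.0/0.4667 = 21.427 cmH2O·s/L.
C = Vt/(Pplat − PEEP) = 490.04 / (18.0 − 5) = 490.04/13.0 = 37.695 mL/cmH2O.
τ = R × C = 21.427 × 0.0377 L/cmH2O = 0.8078 s.
Fraction remaining = e^(−Te/τ) = e^(−1.27/0.8078) = 0.2076; trapped volume = 490.04 × 0.2076 = 101.73 mL.
Additional alveolar pressure from trapping ≈ V_trapped / C = 101.73 / 37.695 = 2.699 cmH2O.

2.7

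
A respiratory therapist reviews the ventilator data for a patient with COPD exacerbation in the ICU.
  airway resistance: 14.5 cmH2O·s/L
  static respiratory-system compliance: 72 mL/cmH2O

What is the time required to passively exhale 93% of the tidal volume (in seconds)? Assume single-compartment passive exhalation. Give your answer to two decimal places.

2.78

τ = R × C = 14.5 × 72 mL/cmH2O = 14.5 × 0.072 L/cmH2O = 1.044 s.
Exhaled fraction f = 1 − e^(−t/τ) → t = −τ·ln(1 − f) = −1.044·ln(0.07) = 2.776 s.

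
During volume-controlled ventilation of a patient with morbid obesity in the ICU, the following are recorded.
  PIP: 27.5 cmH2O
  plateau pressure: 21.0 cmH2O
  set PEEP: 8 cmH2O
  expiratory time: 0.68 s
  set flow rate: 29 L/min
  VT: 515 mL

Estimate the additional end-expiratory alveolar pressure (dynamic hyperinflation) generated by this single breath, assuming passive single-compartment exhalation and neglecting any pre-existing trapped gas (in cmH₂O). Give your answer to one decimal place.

Flow: 29 L/min ÷ 60 = 0.4833 L/s.
R = (PIP − Pplat)/V̇ = (27.5 − 21.0) / 0.4833 = 6.5/0.4833 = 13.449 cmH2O·s/L.
C = Vt/(Pplat − PEEP) = 515.0 / (21.0 − 8) = 515.0/13.0 = 39.615 mL/cmH2O.
τ = R × C = 13.449 × 0.03962 L/cmH2O = 0.5328 s.
Fraction remaining = e^(−Te/τ) = e^(−0.68/0.5328) = 0.2791; trapped volume = 515.0 × 0.2791 = 143.74 mL.
Additional alveolar pressure from trapping ≈ V_trapped / C = 143.74 / 39.615 = 3.628 cmH2O.

3.6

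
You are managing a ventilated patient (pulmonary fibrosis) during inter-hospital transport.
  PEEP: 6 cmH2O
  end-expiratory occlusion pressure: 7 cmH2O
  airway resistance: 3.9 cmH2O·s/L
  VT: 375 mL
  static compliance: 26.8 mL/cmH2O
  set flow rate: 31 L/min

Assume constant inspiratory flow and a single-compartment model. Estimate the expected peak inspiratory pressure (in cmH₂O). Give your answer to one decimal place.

23.0

Flow: 31 L/min ÷ 60 = 0.5167 L/s.
Total PEEP = 7 cmH2O (set 6 + intrinsic 1); this is the baseline alveolar pressure.
Equation of motion (constant flow): PIP = Vt/C + R·V̇ + PEEP.
PIP = 375/26.8 + 3.9×0.5167 + 7 = 13.993 + 2.015 + 7 = 23.008 cmH2O.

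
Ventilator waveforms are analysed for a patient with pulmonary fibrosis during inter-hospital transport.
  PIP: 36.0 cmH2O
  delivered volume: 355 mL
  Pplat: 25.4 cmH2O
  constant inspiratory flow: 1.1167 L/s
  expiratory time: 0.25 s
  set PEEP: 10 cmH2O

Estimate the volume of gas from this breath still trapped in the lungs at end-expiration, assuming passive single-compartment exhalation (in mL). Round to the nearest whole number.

113

R = (PIP − Pplat)/V̇ = (36.0 − 25.4) / 1.1167 = 10.6/1.1167 = 9.492 cmH2O·s/L.
C = Vt/(Pplat − PEEP) = 355.0 / (25.4 − 10) = 355.0/15.4 = 23.052 mL/cmH2O.
τ = R × C = 9.492 × 0.02305 L/cmH2O = 0.2188 s.
Fraction remaining = e^(−Te/τ) = e^(−0.25/0.2188) = 0.319.
Trapped volume = 355.0 × 0.319 = 113.25 mL.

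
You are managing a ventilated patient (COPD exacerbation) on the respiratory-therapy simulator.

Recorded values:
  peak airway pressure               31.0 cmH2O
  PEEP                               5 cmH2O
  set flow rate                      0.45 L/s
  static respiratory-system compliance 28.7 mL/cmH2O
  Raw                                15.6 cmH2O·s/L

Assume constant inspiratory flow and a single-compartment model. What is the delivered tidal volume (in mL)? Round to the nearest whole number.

Equation of motion (constant flow): PIP = Vt/C + R·V̇ + PEEP.
Vt/C = PIP − R·V̇ − PEEP = 31.0 − 7.02 − 5 = 18.98 cmH2O.
Vt = C × 18.98 = 28.7 × 18.98 = 544.73 mL.

545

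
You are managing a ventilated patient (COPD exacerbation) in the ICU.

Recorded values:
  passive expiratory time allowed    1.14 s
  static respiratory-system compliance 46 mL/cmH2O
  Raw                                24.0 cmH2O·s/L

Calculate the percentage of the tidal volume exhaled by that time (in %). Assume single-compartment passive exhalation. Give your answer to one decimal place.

τ = R × C = 24.0 × 46 mL/cmH2O = 24.0 × 0.046 L/cmH2O = 1.104 s.
Passive exhalation: V(t)/V₀ = e^(−t/τ) = e^(−1.14/1.104) = 0.3561.
Fraction exhaled = 1 − 0.3561 = 0.6439 → 64.39%.

64.4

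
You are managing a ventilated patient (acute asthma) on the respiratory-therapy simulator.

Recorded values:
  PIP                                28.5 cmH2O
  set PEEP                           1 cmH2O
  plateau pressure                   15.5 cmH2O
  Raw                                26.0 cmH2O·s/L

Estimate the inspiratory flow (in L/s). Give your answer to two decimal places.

flow = (PIP − Pplat) / Raw = 13.0 / 26.0 = 0.5 L/s.

0.50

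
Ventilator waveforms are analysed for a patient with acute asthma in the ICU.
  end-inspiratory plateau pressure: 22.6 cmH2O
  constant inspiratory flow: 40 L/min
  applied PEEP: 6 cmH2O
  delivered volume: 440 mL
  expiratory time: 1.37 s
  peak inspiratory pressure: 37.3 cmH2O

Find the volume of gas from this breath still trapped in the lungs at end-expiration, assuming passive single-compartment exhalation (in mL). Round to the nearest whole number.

Flow: 40 L/min ÷ 60 = 0.6667 L/s.
R = (PIP − Pplat)/V̇ = (37.3 − 22.6) / 0.6667 = 14.7/0.6667 = 22.049 cmH2O·s/L.
C = Vt/(Pplat − PEEP) = 440.0 / (22.6 − 6) = 440.0/16.6 = 26.506 mL/cmH2O.
τ = R × C = 22.049 × 0.02651 L/cmH2O = 0.5845 s.
Fraction remaining = e^(−Te/τ) = e^(−1.37/0.5845) = 0.09595.
Trapped volume = 440.0 × 0.09595 = 42.218 mL.

42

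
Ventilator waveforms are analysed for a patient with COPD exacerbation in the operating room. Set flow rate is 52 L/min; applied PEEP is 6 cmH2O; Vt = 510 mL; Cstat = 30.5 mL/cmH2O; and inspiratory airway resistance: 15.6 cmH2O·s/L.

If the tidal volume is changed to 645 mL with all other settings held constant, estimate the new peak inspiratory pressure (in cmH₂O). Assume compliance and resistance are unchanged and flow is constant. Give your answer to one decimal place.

Flow: 52 L/min ÷ 60 = 0.8667 L/s.
PIP = Vt/C + R·V̇ + PEEP (constant-flow equation of motion).
Only the elastic term changes: ΔPIP = ΔVt / C = (645 − 510) / 30.5 = 4.426 cmH2O.
Original PIP = 510/30.5 + 15.6×0.8667 + 6 = 36.242 cmH2O; new PIP = 36.242 + (4.426) = 40.668 cmH2O.

40.7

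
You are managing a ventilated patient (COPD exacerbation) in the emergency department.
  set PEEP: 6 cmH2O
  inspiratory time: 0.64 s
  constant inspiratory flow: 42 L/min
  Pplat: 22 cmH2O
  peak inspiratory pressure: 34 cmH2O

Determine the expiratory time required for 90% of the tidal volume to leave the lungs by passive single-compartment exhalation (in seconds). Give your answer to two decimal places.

Flow: 42 L/min ÷ 60 = 0.7 L/s.
Vt = flow × Ti = 0.7 L/s × 0.64 s × 1000 mL/L = 448.0 mL.
R = (PIP − Pplat)/V̇ = (34 − 22) / 0.7 = 12.0/0.7 = 17.143 cmH2O·s/L.
C = Vt/(Pplat − PEEP) = 448.0 / (22 − 6) = 448.0/16.0 = 28.0 mL/cmH2O.
τ = R × C = 17.143 × 0.028 L/cmH2O = 0.48 s.
t = −τ·ln(1 − 0.90) = −0.48·ln(0.1) = 1.105 s.

1.11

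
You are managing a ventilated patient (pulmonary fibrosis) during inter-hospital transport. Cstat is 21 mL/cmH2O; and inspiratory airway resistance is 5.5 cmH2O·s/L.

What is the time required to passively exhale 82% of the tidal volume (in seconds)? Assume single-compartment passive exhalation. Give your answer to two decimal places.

τ = R × C = 5.5 × 21 mL/cmH2O = 5.5 × 0.021 L/cmH2O = 0.1155 s.
Exhaled fraction f = 1 − e^(−t/τ) → t = −τ·ln(1 − f) = −0.1155·ln(0.18) = 0.1981 s.

0.20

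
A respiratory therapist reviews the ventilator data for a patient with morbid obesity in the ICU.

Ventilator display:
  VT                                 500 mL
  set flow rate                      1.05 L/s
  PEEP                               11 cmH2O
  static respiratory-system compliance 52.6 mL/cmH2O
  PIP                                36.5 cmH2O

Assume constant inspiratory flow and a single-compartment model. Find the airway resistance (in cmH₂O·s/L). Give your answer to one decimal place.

Equation of motion (constant flow): PIP = Vt/C + R·V̇ + PEEP.
R·V̇ = PIP − Vt/C − PEEP = 36.5 − 500/52.6 − 11 = 36.5 − 9.506 − 11 = 15.994 cmH2O.
R = 15.994 / 1.05 = 15.232 cmH2O·s/L.

15.2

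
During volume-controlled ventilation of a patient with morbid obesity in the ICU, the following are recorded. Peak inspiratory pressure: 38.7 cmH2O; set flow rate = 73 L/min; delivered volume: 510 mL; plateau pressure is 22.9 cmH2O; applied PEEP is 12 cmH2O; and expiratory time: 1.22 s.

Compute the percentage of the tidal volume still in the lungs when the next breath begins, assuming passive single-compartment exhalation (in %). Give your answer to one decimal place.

13.4

Flow: 73 L/min ÷ 60 = 1.2167 L/s.
R = (PIP − Pplat)/V̇ = (38.7 − 22.9) / 1.2167 = 15.8/1.2167 = 12.986 cmH2O·s/L.
C = Vt/(Pplat − PEEP) = 510.0 / (22.9 − 12) = 510.0/10.9 = 46.789 mL/cmH2O.
τ = R × C = 12.986 × 0.04679 L/cmH2O = 0.6076 s.
Fraction remaining at end-expiration = e^(−Te/τ) = e^(−1.22/0.6076) = 0.1343 → 13.43%.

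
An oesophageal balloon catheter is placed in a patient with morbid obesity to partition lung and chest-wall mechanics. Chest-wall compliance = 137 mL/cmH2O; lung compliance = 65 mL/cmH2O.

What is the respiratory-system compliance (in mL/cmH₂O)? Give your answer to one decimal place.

Lung and chest wall are elastances in series: 1/Crs = 1/CL + 1/Ccw.
1/Crs = 1/65 + 1/137 = 0.02268.
Crs = 44.092 mL/cmH2O.

44.1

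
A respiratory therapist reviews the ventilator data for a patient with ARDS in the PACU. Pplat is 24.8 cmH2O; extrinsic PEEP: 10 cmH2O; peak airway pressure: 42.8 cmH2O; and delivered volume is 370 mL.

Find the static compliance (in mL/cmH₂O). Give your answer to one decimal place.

Cstat = Vt / (Pplat − PEEP) = 370 / (24.8 − 10) = 370 / 14.8 = 25.0 mL/cmH2O.

25.0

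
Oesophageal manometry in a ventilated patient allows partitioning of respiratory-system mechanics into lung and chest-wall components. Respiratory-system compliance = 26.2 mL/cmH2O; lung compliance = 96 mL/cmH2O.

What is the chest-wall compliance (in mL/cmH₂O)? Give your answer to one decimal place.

1/Ccw = 1/Crs − 1/CL.
1/Ccw = 1/26.2 − 1/96 = 0.02775.
Ccw = 36.036 mL/cmH2O.

36.0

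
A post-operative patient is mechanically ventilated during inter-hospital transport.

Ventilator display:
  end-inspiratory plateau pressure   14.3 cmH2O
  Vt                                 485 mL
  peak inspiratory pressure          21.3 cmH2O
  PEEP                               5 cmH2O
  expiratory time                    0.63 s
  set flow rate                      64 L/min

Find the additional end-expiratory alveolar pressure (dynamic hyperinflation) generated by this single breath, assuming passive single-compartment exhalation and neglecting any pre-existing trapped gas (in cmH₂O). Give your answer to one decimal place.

Flow: 64 L/min ÷ 60 = 1.0667 L/s.
R = (PIP − Pplat)/V̇ = (21.3 − 14.3) / 1.0667 = 7.0/1.0667 = 6.562 cmH2O·s/L.
C = Vt/(Pplat − PEEP) = 485.0 / (14.3 − 5) = 485.0/9.3 = 52.151 mL/cmH2O.
τ = R × C = 6.562 × 0.05215 L/cmH2O = 0.3422 s.
Fraction remaining = e^(−Te/τ) = e^(−0.63/0.3422) = 0.1587; trapped volume = 485.0 × 0.1587 = 76.97 mL.
Additional alveolar pressure from trapping ≈ V_trapped / C = 76.97 / 52.151 = 1.476 cmH2O.

1.5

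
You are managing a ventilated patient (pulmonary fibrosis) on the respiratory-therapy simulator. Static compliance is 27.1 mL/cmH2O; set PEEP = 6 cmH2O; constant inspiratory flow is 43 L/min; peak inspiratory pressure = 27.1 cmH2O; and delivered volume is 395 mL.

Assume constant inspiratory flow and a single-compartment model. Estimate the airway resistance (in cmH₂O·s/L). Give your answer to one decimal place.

9.1

Flow: 43 L/min ÷ 60 = 0.7167 L/s.
Equation of motion (constant flow): PIP = Vt/C + R·V̇ + PEEP.
R·V̇ = PIP − Vt/C − PEEP = 27.1 − 395/27.1 − 6 = 27.1 − 14.576 − 6 = 6.524 cmH2O.
R = 6.524 / 0.7167 = 9.103 cmH2O·s/L.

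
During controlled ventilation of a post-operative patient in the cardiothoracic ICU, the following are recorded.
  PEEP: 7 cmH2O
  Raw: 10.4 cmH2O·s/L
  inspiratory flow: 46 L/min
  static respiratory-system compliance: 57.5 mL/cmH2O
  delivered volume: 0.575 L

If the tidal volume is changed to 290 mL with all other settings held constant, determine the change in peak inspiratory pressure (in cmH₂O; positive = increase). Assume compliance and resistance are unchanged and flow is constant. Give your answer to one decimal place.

PIP = Vt/C + R·V̇ + PEEP (constant-flow equation of motion).
Only the elastic term changes: ΔPIP = ΔVt / C = (290 − 575) / 57.5 = -4.957 cmH2O.

-5.0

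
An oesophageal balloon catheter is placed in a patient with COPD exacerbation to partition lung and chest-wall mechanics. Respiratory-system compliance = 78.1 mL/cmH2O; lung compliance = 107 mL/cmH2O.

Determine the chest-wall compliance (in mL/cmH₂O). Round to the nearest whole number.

289

1/Ccw = 1/Crs − 1/CL.
1/Ccw = 1/78.1 − 1/107 = 0.003458.
Ccw = 289.18 mL/cmH2O.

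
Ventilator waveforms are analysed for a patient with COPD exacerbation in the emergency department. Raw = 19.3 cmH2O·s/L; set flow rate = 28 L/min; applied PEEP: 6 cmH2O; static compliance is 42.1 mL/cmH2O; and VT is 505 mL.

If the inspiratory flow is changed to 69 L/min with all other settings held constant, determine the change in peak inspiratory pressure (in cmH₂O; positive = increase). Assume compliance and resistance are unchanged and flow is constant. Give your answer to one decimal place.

Flow: 28 L/min ÷ 60 = 0.4667 L/s.
New flow: 69 L/min ÷ 60 = 1.15 L/s.
PIP = Vt/C + R·V̇ + PEEP (constant-flow equation of motion).
Only the resistive term changes: ΔPIP = R × ΔV̇ = 19.3 × (1.15 − 0.4667) = 19.3 × 0.6833 = 13.188 cmH2O.

13.2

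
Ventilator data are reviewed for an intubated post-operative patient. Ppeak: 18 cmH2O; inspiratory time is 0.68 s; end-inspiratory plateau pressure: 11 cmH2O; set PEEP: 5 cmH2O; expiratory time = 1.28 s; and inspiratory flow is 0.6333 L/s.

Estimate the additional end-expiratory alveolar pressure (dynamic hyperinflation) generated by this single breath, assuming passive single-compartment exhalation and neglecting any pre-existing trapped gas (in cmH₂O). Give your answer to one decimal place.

1.2

Vt = flow × Ti = 0.6333 L/s × 0.68 s × 1000 mL/L = 430.64 mL.
R = (PIP − Pplat)/V̇ = (18 − 11) / 0.6333 = 7.0/0.6333 = 11.053 cmH2O·s/L.
C = Vt/(Pplat − PEEP) = 430.64 / (11 − 5) = 430.64/6.0 = 71.773 mL/cmH2O.
τ = R × C = 11.053 × 0.07177 L/cmH2O = 0.7933 s.
Fraction remaining = e^(−Te/τ) = e^(−1.28/0.7933) = 0.1992; trapped volume = 430.64 × 0.1992 = 85.783 mL.
Additional alveolar pressure from trapping ≈ V_trapped / C = 85.783 / 71.773 = 1.195 cmH2O.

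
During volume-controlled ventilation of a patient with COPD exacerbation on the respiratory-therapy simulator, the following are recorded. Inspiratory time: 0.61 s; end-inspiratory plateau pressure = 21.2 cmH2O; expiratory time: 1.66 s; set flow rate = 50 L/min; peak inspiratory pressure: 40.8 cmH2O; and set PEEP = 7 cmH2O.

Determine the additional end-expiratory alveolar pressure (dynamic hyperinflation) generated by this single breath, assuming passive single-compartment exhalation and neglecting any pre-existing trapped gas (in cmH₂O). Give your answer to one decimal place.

2.0

Flow: 50 L/min ÷ 60 = 0.8333 L/s.
Vt = flow × Ti = 0.8333 L/s × 0.61 s × 1000 mL/L = 508.31 mL.
R = (PIP − Pplat)/V̇ = (40.8 − 21.2) / 0.8333 = 19.6/0.8333 = 23.521 cmH2O·s/L.
C = Vt/(Pplat − PEEP) = 508.31 / (21.2 − 7) = 508.31/14.2 = 35.796 mL/cmH2O.
τ = R × C = 23.521 × 0.0358 L/cmH2O = 0.8421 s.
Fraction remaining = e^(−Te/τ) = e^(−1.66/0.8421) = 0.1393; trapped volume = 508.31 × 0.1393 = 70.808 mL.
Additional alveolar pressure from trapping ≈ V_trapped / C = 70.808 / 35.796 = 1.978 cmH2O.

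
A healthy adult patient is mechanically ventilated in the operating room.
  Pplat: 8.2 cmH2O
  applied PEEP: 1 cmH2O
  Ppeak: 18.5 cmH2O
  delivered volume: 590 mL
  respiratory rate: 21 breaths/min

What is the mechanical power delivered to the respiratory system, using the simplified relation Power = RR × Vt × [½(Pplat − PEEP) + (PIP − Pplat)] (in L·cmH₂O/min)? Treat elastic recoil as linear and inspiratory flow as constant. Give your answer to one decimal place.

172.2

Per-breath work = Vt × [½(Pplat−PEEP) + (PIP−Pplat)] = 0.590 × [0.5×7.2 + 10.3] = 0.590 × 13.9 = 8.201 L·cmH2O.
Power = 21 × 8.201 = 172.22 L·cmH2O/min.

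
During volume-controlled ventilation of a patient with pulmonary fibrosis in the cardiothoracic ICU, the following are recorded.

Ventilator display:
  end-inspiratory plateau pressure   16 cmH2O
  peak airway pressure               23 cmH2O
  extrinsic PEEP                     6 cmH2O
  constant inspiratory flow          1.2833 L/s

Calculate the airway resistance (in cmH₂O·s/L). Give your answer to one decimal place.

Raw = (PIP − Pplat) / flow = (23 − 16) / 1.2833 = 7.0 / 1.2833 = 5.455 cmH2O·s/L.

5.5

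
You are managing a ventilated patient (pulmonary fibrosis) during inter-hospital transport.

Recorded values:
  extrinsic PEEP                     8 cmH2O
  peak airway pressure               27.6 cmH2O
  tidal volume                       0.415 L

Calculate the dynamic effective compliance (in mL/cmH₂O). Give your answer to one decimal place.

21.2

Dynamic compliance = Vt / (PIP − PEEP) = 415 / (27.6 − 8) = 415 / 19.6 = 21.173 mL/cmH2O.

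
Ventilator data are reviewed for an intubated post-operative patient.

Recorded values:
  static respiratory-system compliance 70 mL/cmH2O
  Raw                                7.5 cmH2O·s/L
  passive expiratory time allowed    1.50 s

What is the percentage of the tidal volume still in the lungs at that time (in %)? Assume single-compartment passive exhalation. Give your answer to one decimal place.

τ = R × C = 7.5 × 70 mL/cmH2O = 7.5 × 0.070 L/cmH2O = 0.525 s.
Passive exhalation: V(t)/V₀ = e^(−t/τ) = e^(−1.50/0.525) = 0.05743.
Fraction remaining = 0.05743 → 5.743%.

5.7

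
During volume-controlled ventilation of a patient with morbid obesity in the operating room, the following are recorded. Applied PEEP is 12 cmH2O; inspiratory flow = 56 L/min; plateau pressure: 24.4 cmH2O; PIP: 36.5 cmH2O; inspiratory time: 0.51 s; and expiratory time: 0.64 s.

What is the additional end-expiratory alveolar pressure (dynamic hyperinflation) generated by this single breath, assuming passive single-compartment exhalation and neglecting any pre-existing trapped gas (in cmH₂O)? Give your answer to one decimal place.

3.4

Flow: 56 L/min ÷ 60 = 0.9333 L/s.
Vt = flow × Ti = 0.9333 L/s × 0.51 s × 1000 mL/L = 475.98 mL.
R = (PIP − Pplat)/V̇ = (36.5 − 24.4) / 0.9333 = 12.1/0.9333 = 12.965 cmH2O·s/L.
C = Vt/(Pplat − PEEP) = 475.98 / (24.4 − 12) = 475.98/12.4 = 38.385 mL/cmH2O.
τ = R × C = 12.965 × 0.03839 L/cmH2O = 0.4977 s.
Fraction remaining = e^(−Te/τ) = e^(−0.64/0.4977) = 0.2764; trapped volume = 475.98 × 0.2764 = 131.56 mL.
Additional alveolar pressure from trapping ≈ V_trapped / C = 131.56 / 38.385 = 3.427 cmH2O.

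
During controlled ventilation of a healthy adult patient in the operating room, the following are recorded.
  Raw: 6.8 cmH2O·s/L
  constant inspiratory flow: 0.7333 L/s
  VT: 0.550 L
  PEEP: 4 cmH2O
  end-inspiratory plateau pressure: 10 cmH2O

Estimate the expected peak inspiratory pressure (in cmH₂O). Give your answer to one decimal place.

PIP = Pplat + Raw × flow = 10 + 6.8 × 0.7333 = 10 + 4.986 = 14.986 cmH2O.

15.0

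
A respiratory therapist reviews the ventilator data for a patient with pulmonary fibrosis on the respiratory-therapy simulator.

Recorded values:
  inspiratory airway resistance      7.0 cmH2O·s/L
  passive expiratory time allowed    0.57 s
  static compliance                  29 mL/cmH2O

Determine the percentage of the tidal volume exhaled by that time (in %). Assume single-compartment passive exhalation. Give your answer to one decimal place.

94.0

τ = R × C = 7.0 × 29 mL/cmH2O = 7.0 × 0.029 L/cmH2O = 0.203 s.
Passive exhalation: V(t)/V₀ = e^(−t/τ) = e^(−0.57/0.203) = 0.06033.
Fraction exhaled = 1 − 0.06033 = 0.9397 → 93.97%.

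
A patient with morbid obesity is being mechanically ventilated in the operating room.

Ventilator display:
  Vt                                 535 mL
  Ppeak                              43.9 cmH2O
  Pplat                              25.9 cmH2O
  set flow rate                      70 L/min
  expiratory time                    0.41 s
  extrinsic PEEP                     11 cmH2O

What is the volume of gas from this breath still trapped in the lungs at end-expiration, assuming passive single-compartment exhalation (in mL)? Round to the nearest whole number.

255

Flow: 70 L/min ÷ 60 = 1.1667 L/s.
R = (PIP − Pplat)/V̇ = (43.9 − 25.9) / 1.1667 = 18.0/1.1667 = 15.428 cmH2O·s/L.
C = Vt/(Pplat − PEEP) = 535.0 / (25.9 − 11) = 535.0/14.9 = 35.906 mL/cmH2O.
τ = R × C = 15.428 × 0.03591 L/cmH2O = 0.554 s.
Fraction remaining = e^(−Te/τ) = e^(−0.41/0.554) = 0.4771.
Trapped volume = 535.0 × 0.4771 = 255.25 mL.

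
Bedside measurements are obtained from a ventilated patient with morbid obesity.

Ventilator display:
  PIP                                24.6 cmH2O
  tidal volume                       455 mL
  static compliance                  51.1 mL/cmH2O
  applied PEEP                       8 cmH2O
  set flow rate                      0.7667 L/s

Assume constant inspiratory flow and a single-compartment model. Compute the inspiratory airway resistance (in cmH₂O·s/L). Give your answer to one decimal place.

Equation of motion (constant flow): PIP = Vt/C + R·V̇ + PEEP.
R·V̇ = PIP − Vt/C − PEEP = 24.6 − 455/51.1 − 8 = 24.6 − 8.904 − 8 = 7.696 cmH2O.
R = 7.696 / 0.7667 = 10.038 cmH2O·s/L.

10.0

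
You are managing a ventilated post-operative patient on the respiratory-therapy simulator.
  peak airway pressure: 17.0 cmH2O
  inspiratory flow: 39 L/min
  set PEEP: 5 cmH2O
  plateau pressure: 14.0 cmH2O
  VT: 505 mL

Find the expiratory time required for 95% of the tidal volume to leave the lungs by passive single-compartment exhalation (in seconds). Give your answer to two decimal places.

0.78

Flow: 39 L/min ÷ 60 = 0.65 L/s.
R = (PIP − Pplat)/V̇ = (17.0 − 14.0) / 0.65 = 3.0/0.65 = 4.615 cmH2O·s/L.
C = Vt/(Pplat − PEEP) = 505.0 / (14.0 − 5) = 505.0/9.0 = 56.111 mL/cmH2O.
τ = R × C = 4.615 × 0.05611 L/cmH2O = 0.2589 s.
t = −τ·ln(1 − 0.95) = −0.2589·ln(0.05) = 0.7756 s.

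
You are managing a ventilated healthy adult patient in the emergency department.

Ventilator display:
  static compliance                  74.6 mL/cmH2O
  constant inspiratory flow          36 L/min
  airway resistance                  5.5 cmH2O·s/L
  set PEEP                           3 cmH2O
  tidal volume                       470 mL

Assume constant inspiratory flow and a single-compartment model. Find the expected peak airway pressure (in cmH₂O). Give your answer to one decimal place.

Flow: 36 L/min ÷ 60 = 0.6 L/s.
Equation of motion (constant flow): PIP = Vt/C + R·V̇ + PEEP.
PIP = 470/74.6 + 5.5×0.6 + 3 = 6.3 + 3.3 + 3 = 12.6 cmH2O.

12.6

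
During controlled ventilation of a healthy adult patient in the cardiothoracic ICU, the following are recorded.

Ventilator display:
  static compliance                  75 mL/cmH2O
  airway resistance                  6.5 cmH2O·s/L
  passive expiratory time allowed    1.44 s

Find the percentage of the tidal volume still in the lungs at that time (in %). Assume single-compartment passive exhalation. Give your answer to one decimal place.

5.2

τ = R × C = 6.5 × 75 mL/cmH2O = 6.5 × 0.075 L/cmH2O = 0.4875 s.
Passive exhalation: V(t)/V₀ = e^(−t/τ) = e^(−1.44/0.4875) = 0.05214.
Fraction remaining = 0.05214 → 5.214%.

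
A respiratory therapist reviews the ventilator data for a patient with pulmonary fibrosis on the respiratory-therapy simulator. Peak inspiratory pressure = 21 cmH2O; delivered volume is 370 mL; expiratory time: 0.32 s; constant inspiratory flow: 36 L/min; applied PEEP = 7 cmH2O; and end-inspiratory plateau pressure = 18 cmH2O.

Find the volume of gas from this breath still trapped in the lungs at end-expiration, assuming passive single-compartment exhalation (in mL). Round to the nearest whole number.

Flow: 36 L/min ÷ 60 = 0.6 L/s.
R = (PIP − Pplat)/V̇ = (21 − 18) / 0.6 = 3.0/0.6 = 5.0 cmH2O·s/L.
C = Vt/(Pplat − PEEP) = 370.0 / (18 − 7) = 370.0/11.0 = 33.636 mL/cmH2O.
τ = R × C = 5.0 × 0.03364 L/cmH2O = 0.1682 s.
Fraction remaining = e^(−Te/τ) = e^(−0.32/0.1682) = 0.1492.
Trapped volume = 370.0 × 0.1492 = 55.204 mL.

55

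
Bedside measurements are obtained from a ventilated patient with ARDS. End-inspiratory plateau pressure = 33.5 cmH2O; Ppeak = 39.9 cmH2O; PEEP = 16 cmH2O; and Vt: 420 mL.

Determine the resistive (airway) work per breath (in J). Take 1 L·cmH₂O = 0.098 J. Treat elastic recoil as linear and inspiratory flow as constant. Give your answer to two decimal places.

With constant inspiratory flow the resistive pressure is constant at PIP − Pplat = 39.9 − 33.5 = 6.4 cmH2O, so resistive work = 6.4 × 0.420 = 2.688 L·cmH2O.
× 0.098 J/(L·cmH2O) → 0.2634 J.

0.26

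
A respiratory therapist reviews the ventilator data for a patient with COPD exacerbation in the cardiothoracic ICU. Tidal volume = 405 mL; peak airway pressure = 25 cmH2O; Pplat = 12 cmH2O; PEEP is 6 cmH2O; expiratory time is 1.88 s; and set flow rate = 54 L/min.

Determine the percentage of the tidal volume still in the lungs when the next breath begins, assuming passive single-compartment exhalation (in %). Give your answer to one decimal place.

Flow: 54 L/min ÷ 60 = 0.9 L/s.
R = (PIP − Pplat)/V̇ = (25 − 12) / 0.9 = 13.0/0.9 = 14.444 cmH2O·s/L.
C = Vt/(Pplat − PEEP) = 405.0 / (12 − 6) = 405.0/6.0 = 67.5 mL/cmH2O.
τ = R × C = 14.444 × 0.0675 L/cmH2O = 0.975 s.
Fraction remaining at end-expiration = e^(−Te/τ) = e^(−1.88/0.975) = 0.1454 → 14.54%.

14.5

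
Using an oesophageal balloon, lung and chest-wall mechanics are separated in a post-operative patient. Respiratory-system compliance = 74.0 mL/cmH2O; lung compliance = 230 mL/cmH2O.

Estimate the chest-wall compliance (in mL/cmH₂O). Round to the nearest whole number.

1/Ccw = 1/Crs − 1/CL.
1/Ccw = 1/74.0 − 1/230 = 0.009166.
Ccw = 109.1 mL/cmH2O.

109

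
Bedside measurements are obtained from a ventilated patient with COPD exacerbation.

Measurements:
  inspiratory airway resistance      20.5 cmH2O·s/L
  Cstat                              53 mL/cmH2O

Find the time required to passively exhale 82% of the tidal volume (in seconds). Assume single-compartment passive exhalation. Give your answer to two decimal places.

τ = R × C = 20.5 × 53 mL/cmH2O = 20.5 × 0.053 L/cmH2O = 1.087 s.
Exhaled fraction f = 1 − e^(−t/τ) → t = −τ·ln(1 − f) = −1.087·ln(0.18) = 1.864 s.

1.86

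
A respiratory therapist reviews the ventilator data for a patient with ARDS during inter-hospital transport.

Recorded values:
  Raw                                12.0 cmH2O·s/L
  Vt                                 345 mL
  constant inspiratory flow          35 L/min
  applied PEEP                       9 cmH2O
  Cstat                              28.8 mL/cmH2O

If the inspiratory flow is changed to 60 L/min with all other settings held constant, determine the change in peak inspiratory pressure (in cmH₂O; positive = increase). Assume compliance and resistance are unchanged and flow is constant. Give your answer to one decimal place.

Flow: 35 L/min ÷ 60 = 0.5833 L/s.
New flow: 60 L/min ÷ 60 = 1 L/s.
PIP = Vt/C + R·V̇ + PEEP (constant-flow equation of motion).
Only the resistive term changes: ΔPIP = R × ΔV̇ = 12.0 × (1 − 0.5833) = 12.0 × 0.4167 = 5.0 cmH2O.

5.0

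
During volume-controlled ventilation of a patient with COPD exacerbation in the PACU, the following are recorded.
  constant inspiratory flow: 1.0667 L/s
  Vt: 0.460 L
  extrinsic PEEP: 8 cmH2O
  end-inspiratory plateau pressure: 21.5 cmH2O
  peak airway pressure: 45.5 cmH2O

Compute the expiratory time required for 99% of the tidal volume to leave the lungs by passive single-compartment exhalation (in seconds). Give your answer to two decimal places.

3.53

R = (PIP − Pplat)/V̇ = (45.5 − 21.5) / 1.0667 = 24.0/1.0667 = 22.499 cmH2O·s/L.
C = Vt/(Pplat − PEEP) = 460.0 / (21.5 − 8) = 460.0/13.5 = 34.074 mL/cmH2O.
τ = R × C = 22.499 × 0.03407 L/cmH2O = 0.7665 s.
t = −τ·ln(1 − 0.99) = −0.7665·ln(0.01) = 3.53 s.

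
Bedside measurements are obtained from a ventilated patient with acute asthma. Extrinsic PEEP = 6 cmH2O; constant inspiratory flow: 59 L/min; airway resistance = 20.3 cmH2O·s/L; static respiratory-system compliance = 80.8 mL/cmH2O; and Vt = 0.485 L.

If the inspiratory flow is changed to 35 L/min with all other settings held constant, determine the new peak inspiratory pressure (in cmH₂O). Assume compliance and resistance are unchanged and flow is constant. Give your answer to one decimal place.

Flow: 59 L/min ÷ 60 = 0.9833 L/s.
New flow: 35 L/min ÷ 60 = 0.5833 L/s.
PIP = Vt/C + R·V̇ + PEEP (constant-flow equation of motion).
Only the resistive term changes: ΔPIP = R × ΔV̇ = 20.3 × (0.5833 − 0.9833) = 20.3 × -0.4 = -8.12 cmH2O.
Original PIP = 485/80.8 + 20.3×0.9833 + 6 = 31.963 cmH2O; new PIP = 31.963 + (-8.12) = 23.843 cmH2O.

23.8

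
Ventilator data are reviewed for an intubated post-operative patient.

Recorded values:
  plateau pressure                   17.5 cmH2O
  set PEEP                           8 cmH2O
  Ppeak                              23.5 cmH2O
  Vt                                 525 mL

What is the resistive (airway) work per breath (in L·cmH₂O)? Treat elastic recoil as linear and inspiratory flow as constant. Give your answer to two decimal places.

3.15

With constant inspiratory flow the resistive pressure is constant at PIP − Pplat = 23.5 − 17.5 = 6.0 cmH2O, so resistive work = 6.0 × 0.525 = 3.15 L·cmH2O.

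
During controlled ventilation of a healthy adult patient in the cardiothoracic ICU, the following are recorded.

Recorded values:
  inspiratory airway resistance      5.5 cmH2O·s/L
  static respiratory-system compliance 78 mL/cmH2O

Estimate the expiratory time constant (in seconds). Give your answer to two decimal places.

τ = R × C = 5.5 × 78 mL/cmH2O = 5.5 × 0.078 L/cmH2O = 0.429 s.

0.43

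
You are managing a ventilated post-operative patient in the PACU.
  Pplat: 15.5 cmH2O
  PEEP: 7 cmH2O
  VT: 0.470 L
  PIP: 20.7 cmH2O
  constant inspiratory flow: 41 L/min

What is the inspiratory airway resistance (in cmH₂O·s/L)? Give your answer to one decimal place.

Flow: 41 L/min ÷ 60 = 0.6833 L/s.
Raw = (PIP − Pplat) / flow = (20.7 − 15.5) / 0.6833 = 5.2 / 0.6833 = 7.61 cmH2O·s/L.

7.6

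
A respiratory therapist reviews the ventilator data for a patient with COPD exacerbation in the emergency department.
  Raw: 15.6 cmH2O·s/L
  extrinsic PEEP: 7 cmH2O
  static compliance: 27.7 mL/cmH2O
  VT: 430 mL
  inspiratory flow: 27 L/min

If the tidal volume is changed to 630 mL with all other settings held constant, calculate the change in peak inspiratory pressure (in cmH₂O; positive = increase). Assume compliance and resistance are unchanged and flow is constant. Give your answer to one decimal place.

PIP = Vt/C + R·V̇ + PEEP (constant-flow equation of motion).
Only the elastic term changes: ΔPIP = ΔVt / C = (630 − 430) / 27.7 = 7.22 cmH2O.

7.2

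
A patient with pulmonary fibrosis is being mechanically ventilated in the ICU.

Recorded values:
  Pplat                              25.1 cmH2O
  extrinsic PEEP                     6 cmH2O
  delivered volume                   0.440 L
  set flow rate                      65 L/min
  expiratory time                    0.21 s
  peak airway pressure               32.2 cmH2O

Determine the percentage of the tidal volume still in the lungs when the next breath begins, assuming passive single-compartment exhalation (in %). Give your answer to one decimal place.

24.9

Flow: 65 L/min ÷ 60 = 1.0833 L/s.
R = (PIP − Pplat)/V̇ = (32.2 − 25.1) / 1.0833 = 7.1/1.0833 = 6.554 cmH2O·s/L.
C = Vt/(Pplat − PEEP) = 440.0 / (25.1 − 6) = 440.0/19.1 = 23.037 mL/cmH2O.
τ = R × C = 6.554 × 0.02304 L/cmH2O = 0.151 s.
Fraction remaining at end-expiration = e^(−Te/τ) = e^(−0.21/0.151) = 0.2489 → 24.89%.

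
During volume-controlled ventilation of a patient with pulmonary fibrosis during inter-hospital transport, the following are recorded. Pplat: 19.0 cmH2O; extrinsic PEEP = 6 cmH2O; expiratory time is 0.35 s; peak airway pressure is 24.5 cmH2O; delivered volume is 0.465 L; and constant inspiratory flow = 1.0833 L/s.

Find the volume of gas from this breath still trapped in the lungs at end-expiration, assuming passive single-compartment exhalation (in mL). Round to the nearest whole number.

R = (PIP − Pplat)/V̇ = (24.5 − 19.0) / 1.0833 = 5.5/1.0833 = 5.077 cmH2O·s/L.
C = Vt/(Pplat − PEEP) = 465.0 / (19.0 − 6) = 465.0/13.0 = 35.769 mL/cmH2O.
τ = R × C = 5.077 × 0.03577 L/cmH2O = 0.1816 s.
Fraction remaining = e^(−Te/τ) = e^(−0.35/0.1816) = 0.1455.
Trapped volume = 465.0 × 0.1455 = 67.658 mL.

68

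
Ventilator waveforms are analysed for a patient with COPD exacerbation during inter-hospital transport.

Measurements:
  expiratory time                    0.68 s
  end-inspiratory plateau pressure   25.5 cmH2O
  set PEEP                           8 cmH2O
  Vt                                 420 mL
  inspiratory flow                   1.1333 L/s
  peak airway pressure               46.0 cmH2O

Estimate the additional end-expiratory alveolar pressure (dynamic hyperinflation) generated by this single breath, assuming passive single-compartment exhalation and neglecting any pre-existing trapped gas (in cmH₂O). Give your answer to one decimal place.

R = (PIP − Pplat)/V̇ = (46.0 − 25.5) / 1.1333 = 20.5/1.1333 = 18.089 cmH2O·s/L.
C = Vt/(Pplat − PEEP) = 420.0 / (25.5 − 8) = 420.0/17.5 = 24.0 mL/cmH2O.
τ = R × C = 18.089 × 0.024 L/cmH2O = 0.4341 s.
Fraction remaining = e^(−Te/τ) = e^(−0.68/0.4341) = 0.2088; trapped volume = 420.0 × 0.2088 = 87.696 mL.
Additional alveolar pressure from trapping ≈ V_trapped / C = 87.696 / 24.0 = 3.654 cmH2O.

3.7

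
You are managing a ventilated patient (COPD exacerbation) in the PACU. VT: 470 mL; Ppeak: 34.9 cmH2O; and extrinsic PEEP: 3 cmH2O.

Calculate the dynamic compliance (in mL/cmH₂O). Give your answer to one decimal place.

14.7

Dynamic compliance = Vt / (PIP − PEEP) = 470 / (34.9 − 3) = 470 / 31.9 = 14.734 mL/cmH2O.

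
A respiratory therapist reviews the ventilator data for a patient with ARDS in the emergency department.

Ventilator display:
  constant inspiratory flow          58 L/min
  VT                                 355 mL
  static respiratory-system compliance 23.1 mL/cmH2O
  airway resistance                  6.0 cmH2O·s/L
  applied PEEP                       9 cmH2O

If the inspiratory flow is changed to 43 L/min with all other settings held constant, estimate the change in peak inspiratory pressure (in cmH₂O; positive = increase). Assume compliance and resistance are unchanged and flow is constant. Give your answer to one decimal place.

Flow: 58 L/min ÷ 60 = 0.9667 L/s.
New flow: 43 L/min ÷ 60 = 0.7167 L/s.
PIP = Vt/C + R·V̇ + PEEP (constant-flow equation of motion).
Only the resistive term changes: ΔPIP = R × ΔV̇ = 6.0 × (0.7167 − 0.9667) = 6.0 × -0.25 = -1.5 cmH2O.

-1.5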